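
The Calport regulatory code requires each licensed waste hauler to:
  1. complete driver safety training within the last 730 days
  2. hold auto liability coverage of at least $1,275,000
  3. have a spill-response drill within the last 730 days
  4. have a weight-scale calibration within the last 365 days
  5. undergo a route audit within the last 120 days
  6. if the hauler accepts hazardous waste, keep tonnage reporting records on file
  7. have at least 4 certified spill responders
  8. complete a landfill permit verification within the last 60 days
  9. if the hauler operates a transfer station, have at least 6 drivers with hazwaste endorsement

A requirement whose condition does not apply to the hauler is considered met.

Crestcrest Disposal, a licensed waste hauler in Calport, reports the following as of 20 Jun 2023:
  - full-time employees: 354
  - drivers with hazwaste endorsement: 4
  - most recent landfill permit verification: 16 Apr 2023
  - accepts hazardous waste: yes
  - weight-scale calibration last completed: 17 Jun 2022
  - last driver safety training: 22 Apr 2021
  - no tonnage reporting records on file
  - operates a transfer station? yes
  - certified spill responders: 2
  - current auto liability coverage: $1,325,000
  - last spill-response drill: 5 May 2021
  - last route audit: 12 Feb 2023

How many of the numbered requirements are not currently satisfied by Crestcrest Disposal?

8

1. driver safety training 789 days ago vs limit 730 → not met
2. auto liability coverage $1,325,000 ≥ $1,275,000 → met
3. spill-response drill 776 days ago vs limit 730 → not met
4. weight-scale calibration 368 days ago vs limit 365 → not met
5. route audit 128 days ago vs limit 120 → not met
6. condition 'accepts hazardous waste' holds; tonnage reporting records absent → not met
7. certified spill responders 2 < 4 → not met
8. landfill permit verification 65 days ago vs limit 60 → not met
9. condition 'operates a transfer station' holds; drivers with hazwaste endorsement 4 < 6 → not met
Not met: 8 of 9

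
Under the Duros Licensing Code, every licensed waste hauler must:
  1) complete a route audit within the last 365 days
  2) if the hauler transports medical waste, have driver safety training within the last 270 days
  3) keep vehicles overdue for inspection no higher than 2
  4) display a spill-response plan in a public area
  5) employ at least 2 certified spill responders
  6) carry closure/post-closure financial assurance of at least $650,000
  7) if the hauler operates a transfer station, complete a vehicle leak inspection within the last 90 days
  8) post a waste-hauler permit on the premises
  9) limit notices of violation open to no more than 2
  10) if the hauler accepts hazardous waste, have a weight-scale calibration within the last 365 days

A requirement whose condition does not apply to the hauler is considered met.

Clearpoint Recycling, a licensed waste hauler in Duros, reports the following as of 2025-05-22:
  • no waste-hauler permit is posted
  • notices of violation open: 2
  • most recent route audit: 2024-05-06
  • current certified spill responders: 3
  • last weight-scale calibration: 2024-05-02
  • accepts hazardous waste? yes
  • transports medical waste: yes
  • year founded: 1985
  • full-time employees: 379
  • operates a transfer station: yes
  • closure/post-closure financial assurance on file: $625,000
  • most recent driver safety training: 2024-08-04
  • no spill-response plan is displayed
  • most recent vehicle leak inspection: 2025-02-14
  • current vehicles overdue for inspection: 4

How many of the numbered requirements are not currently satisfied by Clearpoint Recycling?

1. route audit 381 days ago vs limit 365 → not met
2. condition 'transports medical waste' holds; driver safety training 291 days ago vs limit 270 → not met
3. vehicles overdue for inspection 4 > 2 → not met
4. spill-response plan absent → not met
5. certified spill responders 3 ≥ 2 → met
6. closure/post-closure financial assurance $625,000 < $650,000 → not met
7. condition 'operates a transfer station' holds; vehicle leak inspection 97 days ago vs limit 90 → not met
8. waste-hauler permit absent → not met
9. notices of violation open 2 ≤ 2 → met
10. condition 'accepts hazardous waste' holds; weight-scale calibration 385 days ago vs limit 365 → not met
Not met: 8 of 10

8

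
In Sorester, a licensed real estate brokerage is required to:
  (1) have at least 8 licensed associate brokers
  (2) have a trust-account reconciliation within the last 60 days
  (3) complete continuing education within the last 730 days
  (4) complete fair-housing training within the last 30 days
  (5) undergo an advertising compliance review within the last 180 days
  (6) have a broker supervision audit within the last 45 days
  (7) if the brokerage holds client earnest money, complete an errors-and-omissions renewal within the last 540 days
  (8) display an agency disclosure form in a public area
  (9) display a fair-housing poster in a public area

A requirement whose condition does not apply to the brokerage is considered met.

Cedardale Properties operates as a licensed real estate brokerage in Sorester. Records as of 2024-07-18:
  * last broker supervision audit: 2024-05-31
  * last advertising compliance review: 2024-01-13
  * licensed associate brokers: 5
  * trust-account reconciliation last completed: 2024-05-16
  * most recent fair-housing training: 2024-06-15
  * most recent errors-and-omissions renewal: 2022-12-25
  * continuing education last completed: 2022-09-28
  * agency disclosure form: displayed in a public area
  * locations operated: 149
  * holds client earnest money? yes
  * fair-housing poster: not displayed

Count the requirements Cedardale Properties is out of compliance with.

1. licensed associate brokers 5 < 8 → not met
2. trust-account reconciliation 63 days ago vs limit 60 → not met
3. continuing education 659 days ago vs limit 730 → met
4. fair-housing training 33 days ago vs limit 30 → not met
5. advertising compliance review 187 days ago vs limit 180 → not met
6. broker supervision audit 48 days ago vs limit 45 → not met
7. condition 'holds client earnest money' holds; errors-and-omissions renewal 571 days ago vs limit 540 → not met
8. agency disclosure form present → met
9. fair-housing poster absent → not met
Not met: 7 of 9

7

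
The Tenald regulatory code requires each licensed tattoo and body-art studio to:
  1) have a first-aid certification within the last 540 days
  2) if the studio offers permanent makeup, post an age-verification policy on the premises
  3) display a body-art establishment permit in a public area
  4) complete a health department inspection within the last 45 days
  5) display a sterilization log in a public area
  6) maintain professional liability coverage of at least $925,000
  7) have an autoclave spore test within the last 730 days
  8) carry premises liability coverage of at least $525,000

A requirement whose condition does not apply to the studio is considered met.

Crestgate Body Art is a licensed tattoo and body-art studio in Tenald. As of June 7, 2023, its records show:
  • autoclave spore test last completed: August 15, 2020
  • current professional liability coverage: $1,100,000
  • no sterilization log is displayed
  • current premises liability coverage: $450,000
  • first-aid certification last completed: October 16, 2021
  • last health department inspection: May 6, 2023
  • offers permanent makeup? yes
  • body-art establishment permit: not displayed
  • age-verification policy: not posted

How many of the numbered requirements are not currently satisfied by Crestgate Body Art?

6

1. first-aid certification 599 days ago vs limit 540 → not met
2. condition 'offers permanent makeup' holds; age-verification policy absent → not met
3. body-art establishment permit absent → not met
4. health department inspection 32 days ago vs limit 45 → met
5. sterilization log absent → not met
6. professional liability coverage $1,100,000 ≥ $925,000 → met
7. autoclave spore test 1026 days ago vs limit 730 → not met
8. premises liability coverage $450,000 < $525,000 → not met
Not met: 6 of 8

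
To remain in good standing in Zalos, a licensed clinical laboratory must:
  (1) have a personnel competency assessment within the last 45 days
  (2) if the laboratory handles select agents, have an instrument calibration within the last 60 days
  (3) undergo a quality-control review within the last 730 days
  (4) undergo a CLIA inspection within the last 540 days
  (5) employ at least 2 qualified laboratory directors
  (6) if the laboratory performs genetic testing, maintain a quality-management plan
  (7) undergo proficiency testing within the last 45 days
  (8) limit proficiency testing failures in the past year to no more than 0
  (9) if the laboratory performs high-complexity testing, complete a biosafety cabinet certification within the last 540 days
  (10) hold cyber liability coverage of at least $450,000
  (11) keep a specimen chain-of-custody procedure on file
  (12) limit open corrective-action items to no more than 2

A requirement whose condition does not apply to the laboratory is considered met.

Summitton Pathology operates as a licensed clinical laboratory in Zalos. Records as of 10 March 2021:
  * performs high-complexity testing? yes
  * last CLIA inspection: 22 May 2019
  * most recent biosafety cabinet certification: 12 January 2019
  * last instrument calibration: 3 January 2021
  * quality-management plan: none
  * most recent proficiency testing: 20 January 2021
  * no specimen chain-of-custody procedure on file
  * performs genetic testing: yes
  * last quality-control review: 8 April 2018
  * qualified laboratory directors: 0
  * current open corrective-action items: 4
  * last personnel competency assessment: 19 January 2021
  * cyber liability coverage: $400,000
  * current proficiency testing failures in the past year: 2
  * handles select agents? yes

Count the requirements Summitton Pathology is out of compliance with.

1. personnel competency assessment 50 days ago vs limit 45 → not met
2. condition 'handles select agents' holds; instrument calibration 66 days ago vs limit 60 → not met
3. quality-control review 1067 days ago vs limit 730 → not met
4. CLIA inspection 658 days ago vs limit 540 → not met
5. qualified laboratory directors 0 < 2 → not met
6. condition 'performs genetic testing' holds; quality-management plan absent → not met
7. proficiency testing 49 days ago vs limit 45 → not met
8. proficiency testing failures in the past year 2 > 0 → not met
9. condition 'performs high-complexity testing' holds; biosafety cabinet certification 788 days ago vs limit 540 → not met
10. cyber liability coverage $400,000 < $450,000 → not met
11. specimen chain-of-custody procedure absent → not met
12. open corrective-action items 4 > 2 → not met
Not met: 12 of 12

12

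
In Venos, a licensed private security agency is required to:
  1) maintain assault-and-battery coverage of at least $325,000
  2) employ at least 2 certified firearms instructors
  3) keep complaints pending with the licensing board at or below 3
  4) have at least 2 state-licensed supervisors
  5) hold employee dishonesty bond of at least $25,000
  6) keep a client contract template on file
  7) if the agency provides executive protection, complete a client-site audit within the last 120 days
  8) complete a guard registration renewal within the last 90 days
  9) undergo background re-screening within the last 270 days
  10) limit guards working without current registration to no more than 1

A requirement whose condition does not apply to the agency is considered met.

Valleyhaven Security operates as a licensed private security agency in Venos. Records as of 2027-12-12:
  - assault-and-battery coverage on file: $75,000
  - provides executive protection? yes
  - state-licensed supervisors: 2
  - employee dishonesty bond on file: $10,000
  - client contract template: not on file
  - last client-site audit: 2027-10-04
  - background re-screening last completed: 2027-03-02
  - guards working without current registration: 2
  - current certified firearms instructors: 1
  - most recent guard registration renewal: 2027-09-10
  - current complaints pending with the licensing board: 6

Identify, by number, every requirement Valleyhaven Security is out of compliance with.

1. assault-and-battery coverage $75,000 < $325,000 → not met
2. certified firearms instructors 1 < 2 → not met
3. complaints pending with the licensing board 6 > 3 → not met
4. state-licensed supervisors 2 ≥ 2 → met
5. employee dishonesty bond $10,000 < $25,000 → not met
6. client contract template absent → not met
7. condition 'provides executive protection' holds; client-site audit 69 days ago vs limit 120 → met
8. guard registration renewal 93 days ago vs limit 90 → not met
9. background re-screening 285 days ago vs limit 270 → not met
10. guards working without current registration 2 > 1 → not met
Not met: 1, 2, 3, 5, 6, 8, 9, 10

1, 2, 3, 5, 6, 8, 9, 10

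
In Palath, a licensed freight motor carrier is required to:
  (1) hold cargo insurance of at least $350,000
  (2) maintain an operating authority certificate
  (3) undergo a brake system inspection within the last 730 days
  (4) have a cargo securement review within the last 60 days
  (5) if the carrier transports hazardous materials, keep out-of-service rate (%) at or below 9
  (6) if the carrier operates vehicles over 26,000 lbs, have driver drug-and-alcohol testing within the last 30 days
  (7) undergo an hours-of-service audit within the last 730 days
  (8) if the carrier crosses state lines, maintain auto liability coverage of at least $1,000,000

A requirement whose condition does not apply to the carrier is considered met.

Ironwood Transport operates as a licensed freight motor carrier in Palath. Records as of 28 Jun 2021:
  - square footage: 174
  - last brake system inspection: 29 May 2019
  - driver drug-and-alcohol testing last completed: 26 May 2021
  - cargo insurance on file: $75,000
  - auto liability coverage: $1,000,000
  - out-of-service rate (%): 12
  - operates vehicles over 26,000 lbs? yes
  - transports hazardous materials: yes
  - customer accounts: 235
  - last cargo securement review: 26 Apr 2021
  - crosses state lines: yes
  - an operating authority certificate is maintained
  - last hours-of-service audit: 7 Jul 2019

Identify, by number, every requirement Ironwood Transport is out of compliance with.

1, 3, 4, 5, 6

1. cargo insurance $75,000 < $350,000 → not met
2. operating authority certificate present → met
3. brake system inspection 761 days ago vs limit 730 → not met
4. cargo securement review 63 days ago vs limit 60 → not met
5. condition 'transports hazardous materials' holds; out-of-service rate (%) 12 > 9 → not met
6. condition 'operates vehicles over 26,000 lbs' holds; driver drug-and-alcohol testing 33 days ago vs limit 30 → not met
7. hours-of-service audit 722 days ago vs limit 730 → met
8. condition 'crosses state lines' holds; auto liability coverage $1,000,000 ≥ $1,000,000 → met
Not met: 1, 3, 4, 5, 6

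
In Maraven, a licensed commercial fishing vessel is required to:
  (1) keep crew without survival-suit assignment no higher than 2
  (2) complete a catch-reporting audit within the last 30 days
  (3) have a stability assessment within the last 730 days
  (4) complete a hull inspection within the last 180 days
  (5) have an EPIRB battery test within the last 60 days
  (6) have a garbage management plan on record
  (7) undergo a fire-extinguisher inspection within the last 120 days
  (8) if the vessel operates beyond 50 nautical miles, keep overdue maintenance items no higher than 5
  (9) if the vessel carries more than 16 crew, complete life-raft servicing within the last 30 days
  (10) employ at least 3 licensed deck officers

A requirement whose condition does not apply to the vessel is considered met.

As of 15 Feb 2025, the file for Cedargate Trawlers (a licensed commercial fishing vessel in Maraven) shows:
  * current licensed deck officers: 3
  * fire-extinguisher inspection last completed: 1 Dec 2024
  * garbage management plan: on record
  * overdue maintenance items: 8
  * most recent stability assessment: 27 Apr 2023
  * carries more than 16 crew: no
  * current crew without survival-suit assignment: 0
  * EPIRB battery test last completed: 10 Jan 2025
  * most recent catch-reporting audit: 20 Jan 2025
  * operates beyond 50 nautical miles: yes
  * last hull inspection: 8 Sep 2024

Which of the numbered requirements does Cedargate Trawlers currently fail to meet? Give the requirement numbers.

1. crew without survival-suit assignment 0 ≤ 2 → met
2. catch-reporting audit 26 days ago vs limit 30 → met
3. stability assessment 660 days ago vs limit 730 → met
4. hull inspection 160 days ago vs limit 180 → met
5. EPIRB battery test 36 days ago vs limit 60 → met
6. garbage management plan present → met
7. fire-extinguisher inspection 76 days ago vs limit 120 → met
8. condition 'operates beyond 50 nautical miles' holds; overdue maintenance items 8 > 5 → not met
9. condition 'carries more than 16 crew' does not hold → requirement n/a → met
10. licensed deck officers 3 ≥ 3 → met
Not met: 8

8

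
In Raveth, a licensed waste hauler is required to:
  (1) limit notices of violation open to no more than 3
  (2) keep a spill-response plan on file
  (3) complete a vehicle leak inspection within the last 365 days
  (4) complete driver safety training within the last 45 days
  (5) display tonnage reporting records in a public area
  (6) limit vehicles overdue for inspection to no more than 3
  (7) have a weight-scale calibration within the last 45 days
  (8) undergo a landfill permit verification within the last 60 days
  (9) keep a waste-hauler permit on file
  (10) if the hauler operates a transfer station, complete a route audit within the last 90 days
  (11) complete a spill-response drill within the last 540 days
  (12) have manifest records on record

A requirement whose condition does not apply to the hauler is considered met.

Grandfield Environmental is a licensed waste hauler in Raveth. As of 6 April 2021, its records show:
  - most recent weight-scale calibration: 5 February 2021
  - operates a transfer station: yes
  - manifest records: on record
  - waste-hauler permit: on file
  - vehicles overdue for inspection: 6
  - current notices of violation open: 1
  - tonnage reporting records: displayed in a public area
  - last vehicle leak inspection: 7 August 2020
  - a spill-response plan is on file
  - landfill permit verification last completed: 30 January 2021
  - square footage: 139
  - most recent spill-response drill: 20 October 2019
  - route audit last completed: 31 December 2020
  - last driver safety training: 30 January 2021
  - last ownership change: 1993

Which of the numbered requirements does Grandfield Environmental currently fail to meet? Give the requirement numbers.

4, 6, 7, 8, 10

1. notices of violation open 1 ≤ 3 → met
2. spill-response plan present → met
3. vehicle leak inspection 242 days ago vs limit 365 → met
4. driver safety training 66 days ago vs limit 45 → not met
5. tonnage reporting records present → met
6. vehicles overdue for inspection 6 > 3 → not met
7. weight-scale calibration 60 days ago vs limit 45 → not met
8. landfill permit verification 66 days ago vs limit 60 → not met
9. waste-hauler permit present → met
10. condition 'operates a transfer station' holds; route audit 96 days ago vs limit 90 → not met
11. spill-response drill 534 days ago vs limit 540 → met
12. manifest records present → met
Not met: 4, 6, 7, 8, 10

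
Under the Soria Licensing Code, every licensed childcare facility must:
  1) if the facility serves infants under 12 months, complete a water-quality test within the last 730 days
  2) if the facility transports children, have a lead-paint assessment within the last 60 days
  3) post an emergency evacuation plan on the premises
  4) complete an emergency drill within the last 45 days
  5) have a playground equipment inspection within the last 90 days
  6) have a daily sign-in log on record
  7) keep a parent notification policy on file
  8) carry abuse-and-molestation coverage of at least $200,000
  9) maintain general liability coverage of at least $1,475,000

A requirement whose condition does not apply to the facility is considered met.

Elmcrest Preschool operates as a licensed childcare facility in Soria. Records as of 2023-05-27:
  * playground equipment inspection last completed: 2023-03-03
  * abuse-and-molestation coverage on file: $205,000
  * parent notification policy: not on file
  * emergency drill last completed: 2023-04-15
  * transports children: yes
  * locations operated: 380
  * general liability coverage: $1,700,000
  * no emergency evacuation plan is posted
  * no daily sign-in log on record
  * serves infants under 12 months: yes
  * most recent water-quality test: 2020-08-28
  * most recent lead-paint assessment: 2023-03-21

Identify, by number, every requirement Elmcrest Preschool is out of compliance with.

1. condition 'serves infants under 12 months' holds; water-quality test 1002 days ago vs limit 730 → not met
2. condition 'transports children' holds; lead-paint assessment 67 days ago vs limit 60 → not met
3. emergency evacuation plan absent → not met
4. emergency drill 42 days ago vs limit 45 → met
5. playground equipment inspection 85 days ago vs limit 90 → met
6. daily sign-in log absent → not met
7. parent notification policy absent → not met
8. abuse-and-molestation coverage $205,000 ≥ $200,000 → met
9. general liability coverage $1,700,000 ≥ $1,475,000 → met
Not met: 1, 2, 3, 6, 7

1, 2, 3, 6, 7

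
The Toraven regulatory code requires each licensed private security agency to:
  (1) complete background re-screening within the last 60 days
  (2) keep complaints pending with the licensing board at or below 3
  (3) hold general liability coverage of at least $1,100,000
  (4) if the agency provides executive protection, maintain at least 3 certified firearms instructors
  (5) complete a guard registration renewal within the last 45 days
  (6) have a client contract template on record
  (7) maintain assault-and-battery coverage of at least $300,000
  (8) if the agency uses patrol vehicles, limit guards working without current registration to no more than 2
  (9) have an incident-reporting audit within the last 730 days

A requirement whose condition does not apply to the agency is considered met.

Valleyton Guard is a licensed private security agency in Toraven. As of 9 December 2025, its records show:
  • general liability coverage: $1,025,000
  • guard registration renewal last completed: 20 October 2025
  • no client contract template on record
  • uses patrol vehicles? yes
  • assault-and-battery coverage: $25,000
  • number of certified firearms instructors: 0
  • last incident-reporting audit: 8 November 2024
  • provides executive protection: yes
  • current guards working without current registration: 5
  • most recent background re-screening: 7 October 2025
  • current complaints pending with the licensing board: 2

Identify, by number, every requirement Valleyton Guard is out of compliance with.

1. background re-screening 63 days ago vs limit 60 → not met
2. complaints pending with the licensing board 2 ≤ 3 → met
3. general liability coverage $1,025,000 < $1,100,000 → not met
4. condition 'provides executive protection' holds; certified firearms instructors 0 < 3 → not met
5. guard registration renewal 50 days ago vs limit 45 → not met
6. client contract template absent → not met
7. assault-and-battery coverage $25,000 < $300,000 → not met
8. condition 'uses patrol vehicles' holds; guards working without current registration 5 > 2 → not met
9. incident-reporting audit 396 days ago vs limit 730 → met
Not met: 1, 3, 4, 5, 6, 7, 8

1, 3, 4, 5, 6, 7, 8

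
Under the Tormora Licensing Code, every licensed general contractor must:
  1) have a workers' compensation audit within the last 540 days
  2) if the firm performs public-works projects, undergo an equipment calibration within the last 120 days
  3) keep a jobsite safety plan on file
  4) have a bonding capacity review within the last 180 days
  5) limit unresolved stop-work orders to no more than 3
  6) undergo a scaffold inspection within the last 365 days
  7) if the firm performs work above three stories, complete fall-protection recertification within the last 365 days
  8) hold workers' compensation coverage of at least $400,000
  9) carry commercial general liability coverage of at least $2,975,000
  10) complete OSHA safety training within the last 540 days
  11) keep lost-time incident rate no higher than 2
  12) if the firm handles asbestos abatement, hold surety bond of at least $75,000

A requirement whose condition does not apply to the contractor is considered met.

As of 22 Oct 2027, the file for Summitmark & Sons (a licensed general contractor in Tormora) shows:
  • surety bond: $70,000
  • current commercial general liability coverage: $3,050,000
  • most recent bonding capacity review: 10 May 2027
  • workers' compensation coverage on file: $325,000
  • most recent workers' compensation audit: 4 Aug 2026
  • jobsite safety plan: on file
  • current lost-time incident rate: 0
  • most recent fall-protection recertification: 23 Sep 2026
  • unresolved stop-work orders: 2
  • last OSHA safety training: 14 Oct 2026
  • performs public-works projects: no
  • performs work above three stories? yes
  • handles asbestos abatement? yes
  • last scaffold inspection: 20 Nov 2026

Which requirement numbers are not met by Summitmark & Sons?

7, 8, 12

1. workers' compensation audit 444 days ago vs limit 540 → met
2. condition 'performs public-works projects' does not hold → requirement n/a → met
3. jobsite safety plan present → met
4. bonding capacity review 165 days ago vs limit 180 → met
5. unresolved stop-work orders 2 ≤ 3 → met
6. scaffold inspection 336 days ago vs limit 365 → met
7. condition 'performs work above three stories' holds; fall-protection recertification 394 days ago vs limit 365 → not met
8. workers' compensation coverage $325,000 < $400,000 → not met
9. commercial general liability coverage $3,050,000 ≥ $2,975,000 → met
10. OSHA safety training 373 days ago vs limit 540 → met
11. lost-time incident rate 0 ≤ 2 → met
12. condition 'handles asbestos abatement' holds; surety bond $70,000 < $75,000 → not met
Not met: 7, 8, 12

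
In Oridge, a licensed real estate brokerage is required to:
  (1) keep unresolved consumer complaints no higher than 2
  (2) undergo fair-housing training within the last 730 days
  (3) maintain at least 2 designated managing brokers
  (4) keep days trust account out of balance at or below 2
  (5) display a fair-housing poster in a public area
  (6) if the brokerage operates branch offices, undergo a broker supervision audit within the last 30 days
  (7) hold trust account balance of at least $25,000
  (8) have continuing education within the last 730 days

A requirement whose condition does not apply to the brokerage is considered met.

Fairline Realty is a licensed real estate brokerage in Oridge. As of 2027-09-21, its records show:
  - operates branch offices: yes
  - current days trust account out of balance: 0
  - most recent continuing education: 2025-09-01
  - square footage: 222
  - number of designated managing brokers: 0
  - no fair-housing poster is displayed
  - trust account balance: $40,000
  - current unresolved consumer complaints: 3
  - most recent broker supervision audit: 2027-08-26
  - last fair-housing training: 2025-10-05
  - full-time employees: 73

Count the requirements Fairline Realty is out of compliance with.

1. unresolved consumer complaints 3 > 2 → not met
2. fair-housing training 716 days ago vs limit 730 → met
3. designated managing brokers 0 < 2 → not met
4. days trust account out of balance 0 ≤ 2 → met
5. fair-housing poster absent → not met
6. condition 'operates branch offices' holds; broker supervision audit 26 days ago vs limit 30 → met
7. trust account balance $40,000 ≥ $25,000 → met
8. continuing education 750 days ago vs limit 730 → not met
Not met: 4 of 8

4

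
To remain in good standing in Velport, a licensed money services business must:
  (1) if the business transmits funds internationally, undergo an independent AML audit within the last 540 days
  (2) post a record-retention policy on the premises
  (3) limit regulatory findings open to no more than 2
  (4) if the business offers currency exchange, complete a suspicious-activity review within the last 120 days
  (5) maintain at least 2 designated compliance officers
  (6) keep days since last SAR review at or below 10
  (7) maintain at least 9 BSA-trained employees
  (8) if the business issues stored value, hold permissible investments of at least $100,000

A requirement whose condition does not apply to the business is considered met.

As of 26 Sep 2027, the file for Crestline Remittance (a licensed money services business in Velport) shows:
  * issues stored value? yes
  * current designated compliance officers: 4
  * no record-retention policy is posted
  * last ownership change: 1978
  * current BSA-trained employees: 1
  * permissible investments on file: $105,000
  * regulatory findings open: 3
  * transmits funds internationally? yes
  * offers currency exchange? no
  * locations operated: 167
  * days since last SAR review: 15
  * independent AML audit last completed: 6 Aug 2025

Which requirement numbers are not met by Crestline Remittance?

1, 2, 3, 6, 7

1. condition 'transmits funds internationally' holds; independent AML audit 781 days ago vs limit 540 → not met
2. record-retention policy absent → not met
3. regulatory findings open 3 > 2 → not met
4. condition 'offers currency exchange' does not hold → requirement n/a → met
5. designated compliance officers 4 ≥ 2 → met
6. days since last SAR review 15 > 10 → not met
7. BSA-trained employees 1 < 9 → not met
8. condition 'issues stored value' holds; permissible investments $105,000 ≥ $100,000 → met
Not met: 1, 2, 3, 6, 7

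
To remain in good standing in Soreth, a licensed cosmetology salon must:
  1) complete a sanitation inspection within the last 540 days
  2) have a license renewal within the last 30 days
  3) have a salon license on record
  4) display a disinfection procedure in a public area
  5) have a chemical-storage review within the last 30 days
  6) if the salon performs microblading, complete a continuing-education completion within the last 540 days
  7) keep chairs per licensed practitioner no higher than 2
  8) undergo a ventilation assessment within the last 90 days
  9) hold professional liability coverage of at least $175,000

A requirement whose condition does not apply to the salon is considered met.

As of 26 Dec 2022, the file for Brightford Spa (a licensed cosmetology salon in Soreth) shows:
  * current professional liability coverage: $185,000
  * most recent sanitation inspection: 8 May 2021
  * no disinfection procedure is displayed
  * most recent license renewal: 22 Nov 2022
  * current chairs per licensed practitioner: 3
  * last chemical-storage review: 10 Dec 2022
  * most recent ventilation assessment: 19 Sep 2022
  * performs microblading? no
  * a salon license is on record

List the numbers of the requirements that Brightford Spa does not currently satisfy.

1. sanitation inspection 597 days ago vs limit 540 → not met
2. license renewal 34 days ago vs limit 30 → not met
3. salon license present → met
4. disinfection procedure absent → not met
5. chemical-storage review 16 days ago vs limit 30 → met
6. condition 'performs microblading' does not hold → requirement n/a → met
7. chairs per licensed practitioner 3 > 2 → not met
8. ventilation assessment 98 days ago vs limit 90 → not met
9. professional liability coverage $185,000 ≥ $175,000 → met
Not met: 1, 2, 4, 7, 8

1, 2, 4, 7, 8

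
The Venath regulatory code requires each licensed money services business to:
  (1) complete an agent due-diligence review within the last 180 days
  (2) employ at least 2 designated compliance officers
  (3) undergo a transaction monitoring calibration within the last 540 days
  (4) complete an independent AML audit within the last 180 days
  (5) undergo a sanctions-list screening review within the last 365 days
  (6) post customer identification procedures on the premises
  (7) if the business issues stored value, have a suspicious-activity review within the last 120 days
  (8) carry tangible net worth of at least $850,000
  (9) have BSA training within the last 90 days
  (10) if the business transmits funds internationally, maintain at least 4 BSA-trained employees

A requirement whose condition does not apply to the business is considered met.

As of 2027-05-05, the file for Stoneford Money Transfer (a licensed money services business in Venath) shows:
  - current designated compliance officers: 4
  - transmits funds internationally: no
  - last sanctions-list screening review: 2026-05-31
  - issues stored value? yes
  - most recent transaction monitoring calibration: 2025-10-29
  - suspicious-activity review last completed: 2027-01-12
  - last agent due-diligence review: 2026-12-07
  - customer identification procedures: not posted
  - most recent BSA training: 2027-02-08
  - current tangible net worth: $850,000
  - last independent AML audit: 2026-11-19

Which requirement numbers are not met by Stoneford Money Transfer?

3, 6

1. agent due-diligence review 149 days ago vs limit 180 → met
2. designated compliance officers 4 ≥ 2 → met
3. transaction monitoring calibration 553 days ago vs limit 540 → not met
4. independent AML audit 167 days ago vs limit 180 → met
5. sanctions-list screening review 339 days ago vs limit 365 → met
6. customer identification procedures absent → not met
7. condition 'issues stored value' holds; suspicious-activity review 113 days ago vs limit 120 → met
8. tangible net worth $850,000 ≥ $850,000 → met
9. BSA training 86 days ago vs limit 90 → met
10. condition 'transmits funds internationally' does not hold → requirement n/a → met
Not met: 3, 6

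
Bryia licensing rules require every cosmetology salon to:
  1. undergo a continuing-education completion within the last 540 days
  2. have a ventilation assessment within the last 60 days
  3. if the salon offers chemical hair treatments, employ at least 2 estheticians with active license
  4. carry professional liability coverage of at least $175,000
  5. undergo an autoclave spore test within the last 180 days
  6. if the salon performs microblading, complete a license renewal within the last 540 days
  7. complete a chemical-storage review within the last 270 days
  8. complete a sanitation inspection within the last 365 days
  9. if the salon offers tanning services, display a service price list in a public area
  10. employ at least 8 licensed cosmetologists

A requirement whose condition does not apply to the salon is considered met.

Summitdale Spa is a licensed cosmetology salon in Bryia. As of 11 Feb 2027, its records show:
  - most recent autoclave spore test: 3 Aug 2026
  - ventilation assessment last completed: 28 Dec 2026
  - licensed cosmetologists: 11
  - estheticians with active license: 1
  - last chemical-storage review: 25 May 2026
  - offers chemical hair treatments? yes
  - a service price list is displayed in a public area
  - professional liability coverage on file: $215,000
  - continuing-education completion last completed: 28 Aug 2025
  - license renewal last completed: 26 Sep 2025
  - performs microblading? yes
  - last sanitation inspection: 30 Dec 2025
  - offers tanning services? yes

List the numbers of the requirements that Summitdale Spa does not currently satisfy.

3, 5, 8

1. continuing-education completion 532 days ago vs limit 540 → met
2. ventilation assessment 45 days ago vs limit 60 → met
3. condition 'offers chemical hair treatments' holds; estheticians with active license 1 < 2 → not met
4. professional liability coverage $215,000 ≥ $175,000 → met
5. autoclave spore test 192 days ago vs limit 180 → not met
6. condition 'performs microblading' holds; license renewal 503 days ago vs limit 540 → met
7. chemical-storage review 262 days ago vs limit 270 → met
8. sanitation inspection 408 days ago vs limit 365 → not met
9. condition 'offers tanning services' holds; service price list present → met
10. licensed cosmetologists 11 ≥ 8 → met
Not met: 3, 5, 8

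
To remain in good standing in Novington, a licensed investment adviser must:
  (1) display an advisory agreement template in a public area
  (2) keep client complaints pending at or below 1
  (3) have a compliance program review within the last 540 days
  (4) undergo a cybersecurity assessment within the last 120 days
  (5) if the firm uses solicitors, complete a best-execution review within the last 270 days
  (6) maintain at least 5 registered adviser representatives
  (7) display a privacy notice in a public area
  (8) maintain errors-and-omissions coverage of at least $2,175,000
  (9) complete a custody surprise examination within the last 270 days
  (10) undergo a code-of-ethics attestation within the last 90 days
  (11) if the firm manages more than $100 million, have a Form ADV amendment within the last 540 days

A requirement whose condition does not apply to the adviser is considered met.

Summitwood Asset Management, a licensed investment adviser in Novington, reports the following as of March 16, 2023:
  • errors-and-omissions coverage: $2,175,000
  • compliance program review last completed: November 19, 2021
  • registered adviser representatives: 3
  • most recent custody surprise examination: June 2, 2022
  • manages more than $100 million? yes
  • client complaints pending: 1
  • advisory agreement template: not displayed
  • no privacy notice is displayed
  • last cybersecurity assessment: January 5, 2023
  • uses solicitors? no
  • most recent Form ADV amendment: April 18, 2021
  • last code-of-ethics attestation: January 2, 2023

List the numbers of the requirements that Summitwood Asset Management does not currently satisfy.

1, 6, 7, 9, 11

1. advisory agreement template absent → not met
2. client complaints pending 1 ≤ 1 → met
3. compliance program review 482 days ago vs limit 540 → met
4. cybersecurity assessment 70 days ago vs limit 120 → met
5. condition 'uses solicitors' does not hold → requirement n/a → met
6. registered adviser representatives 3 < 5 → not met
7. privacy notice absent → not met
8. errors-and-omissions coverage $2,175,000 ≥ $2,175,000 → met
9. custody surprise examination 287 days ago vs limit 270 → not met
10. code-of-ethics attestation 73 days ago vs limit 90 → met
11. condition 'manages more than $100 million' holds; Form ADV amendment 697 days ago vs limit 540 → not met
Not met: 1, 6, 7, 9, 11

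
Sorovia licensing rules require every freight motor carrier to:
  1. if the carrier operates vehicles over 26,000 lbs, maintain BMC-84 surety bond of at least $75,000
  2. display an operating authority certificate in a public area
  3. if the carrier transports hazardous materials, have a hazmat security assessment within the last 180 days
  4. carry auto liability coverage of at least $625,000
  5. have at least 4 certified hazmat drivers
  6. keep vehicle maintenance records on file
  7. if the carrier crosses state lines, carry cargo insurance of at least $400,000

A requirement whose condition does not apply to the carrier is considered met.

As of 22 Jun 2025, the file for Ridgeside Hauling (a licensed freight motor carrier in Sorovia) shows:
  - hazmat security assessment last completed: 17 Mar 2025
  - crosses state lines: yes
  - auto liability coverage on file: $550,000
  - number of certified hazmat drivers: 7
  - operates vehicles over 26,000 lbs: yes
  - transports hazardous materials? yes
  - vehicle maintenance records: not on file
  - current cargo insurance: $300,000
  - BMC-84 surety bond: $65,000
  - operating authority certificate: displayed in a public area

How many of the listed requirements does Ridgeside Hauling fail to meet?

4

1. condition 'operates vehicles over 26,000 lbs' holds; BMC-84 surety bond $65,000 < $75,000 → not met
2. operating authority certificate present → met
3. condition 'transports hazardous materials' holds; hazmat security assessment 97 days ago vs limit 180 → met
4. auto liability coverage $550,000 < $625,000 → not met
5. certified hazmat drivers 7 ≥ 4 → met
6. vehicle maintenance records absent → not met
7. condition 'crosses state lines' holds; cargo insurance $300,000 < $400,000 → not met
Not met: 4 of 7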